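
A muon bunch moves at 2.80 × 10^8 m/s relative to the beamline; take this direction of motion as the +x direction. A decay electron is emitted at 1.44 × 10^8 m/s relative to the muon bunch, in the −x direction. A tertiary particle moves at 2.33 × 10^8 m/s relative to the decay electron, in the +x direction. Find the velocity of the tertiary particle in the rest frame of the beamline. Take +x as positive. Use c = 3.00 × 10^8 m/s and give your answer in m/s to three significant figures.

+2.93 × 10^8 m/s

Apply u = (u' + v)/(1 + u'v/c²) successively, working outward toward the beamline.
(Dividing each given speed by c = 3.00 × 10^8 m/s to work in units of c.)
Start: velocity of the muon bunch relative to the beamline = 0.9333c.
Compose with the decay electron (u' = -0.480 in the muon bunch frame): u_1 = (-0.480 + 0.933) / (1 + (-0.480)·0.933) = 0.4533/0.5520 = 0.8213.
Compose with the tertiary particle (u' = 0.777 in the decay electron frame): u_2 = (0.777 + 0.821) / (1 + 0.777·0.821) = 1.5979/1.6378 = 0.9756.
So u = 0.9756 × 3.00 × 10^8 m/s.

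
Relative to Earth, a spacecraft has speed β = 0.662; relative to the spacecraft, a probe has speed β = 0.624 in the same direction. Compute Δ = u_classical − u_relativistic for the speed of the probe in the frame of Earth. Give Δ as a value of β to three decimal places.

Δ = 0.376

Galilean: u_cl = 0.624 + 0.662 = 1.2860.
Relativistic: u_rel = (0.624 + 0.662) / (1 + 0.624·0.662) = 1.2860/1.4131 = 0.9101.
Δ = 1.2860 − 0.9101 = 0.3759.
(The classical prediction exceeds c; the relativistic result does not.)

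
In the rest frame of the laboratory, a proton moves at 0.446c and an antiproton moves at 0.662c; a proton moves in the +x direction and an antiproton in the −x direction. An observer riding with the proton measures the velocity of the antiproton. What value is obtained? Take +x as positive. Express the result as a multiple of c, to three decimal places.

β_A = 0.446, β_B = -0.662.
Transform to A's frame with the inverse velocity-addition law: u' = (u − v)/(1 − uv/c²), taking u = β_B and v = β_A.
u' = (-0.662 − 0.446) / (1 − (0.446)(-0.662)) = -1.1080/1.2953 = -0.8554.

-0.855c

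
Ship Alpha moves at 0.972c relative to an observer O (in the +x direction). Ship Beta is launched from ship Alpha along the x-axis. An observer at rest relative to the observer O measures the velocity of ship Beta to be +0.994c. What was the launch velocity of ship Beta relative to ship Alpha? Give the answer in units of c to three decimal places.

Invert the composition law: u' = (u − v)/(1 − uv/c²).
u' = (0.994 − 0.972) / (1 − (0.994)(0.972)) = 0.0220/0.0338 = 0.6503.

+0.650c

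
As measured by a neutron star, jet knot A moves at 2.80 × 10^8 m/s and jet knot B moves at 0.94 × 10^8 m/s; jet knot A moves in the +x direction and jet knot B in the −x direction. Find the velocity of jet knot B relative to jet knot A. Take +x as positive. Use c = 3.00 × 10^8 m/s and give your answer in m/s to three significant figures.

β_A = 0.933, β_B = -0.313 (dividing each by c = 3.00 × 10^8 m/s).
Transform to A's frame with the inverse velocity-addition law: u' = (u − v)/(1 − uv/c²), taking u = β_B and v = β_A.
u' = (-0.313 − 0.933) / (1 − (0.933)(-0.313)) = -1.2467/1.2924 = -0.9646.
u' = -0.9646 × 3.00 × 10^8 m/s.

-2.89 × 10^8 m/s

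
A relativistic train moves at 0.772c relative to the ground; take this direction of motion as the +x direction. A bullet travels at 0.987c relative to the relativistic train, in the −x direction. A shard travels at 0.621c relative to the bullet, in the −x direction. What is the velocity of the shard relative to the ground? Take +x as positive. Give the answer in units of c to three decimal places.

-0.977c

Apply u = (u' + v)/(1 + u'v/c²) successively, working outward toward the ground.
Start: velocity of the relativistic train relative to the ground = 0.7720c.
Compose with the bullet (u' = -0.987 in the relativistic train frame): u_1 = (-0.987 + 0.772) / (1 + (-0.987)·0.772) = -0.2150/0.2380 = -0.9032.
Compose with the shard (u' = -0.621 in the bullet frame): u_2 = (-0.621 + (-0.903)) / (1 + (-0.621)·(-0.903)) = -1.5242/1.5609 = -0.9765.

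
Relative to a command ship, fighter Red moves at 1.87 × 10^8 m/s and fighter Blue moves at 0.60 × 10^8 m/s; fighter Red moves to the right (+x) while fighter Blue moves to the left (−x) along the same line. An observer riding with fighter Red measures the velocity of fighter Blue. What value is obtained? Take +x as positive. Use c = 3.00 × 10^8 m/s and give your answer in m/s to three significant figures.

β_A = 0.623, β_B = -0.200 (dividing each by c = 3.00 × 10^8 m/s).
Transform to A's frame with the inverse velocity-addition law: u' = (u − v)/(1 − uv/c²), taking u = β_B and v = β_A.
u' = (-0.200 − 0.623) / (1 − (0.623)(-0.200)) = -0.8233/1.1247 = -0.7321.
u' = -0.7321 × 3.00 × 10^8 m/s.

-2.20 × 10^8 m/s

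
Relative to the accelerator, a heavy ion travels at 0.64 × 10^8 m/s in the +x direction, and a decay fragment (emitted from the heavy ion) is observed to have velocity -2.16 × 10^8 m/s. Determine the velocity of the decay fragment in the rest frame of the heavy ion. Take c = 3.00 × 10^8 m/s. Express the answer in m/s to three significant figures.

v = 0.213c, u = -0.720c.
Invert the composition law: u' = (u − v)/(1 − uv/c²).
u' = (-0.720 − 0.213) / (1 − (-0.720)(0.213)) = -0.9333/1.1536 = -0.8091.
u' = -0.8091 × 3.00 × 10^8 m/s.

-2.43 × 10^8 m/s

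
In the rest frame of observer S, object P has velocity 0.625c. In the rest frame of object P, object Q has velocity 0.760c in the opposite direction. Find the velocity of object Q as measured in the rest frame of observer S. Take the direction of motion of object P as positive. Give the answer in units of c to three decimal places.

-0.257c

With v = 0.625 and u' = -0.760 (in units of c),
u = (u' + v)/(1 + u'v/c²):
u = (-0.760 + 0.625) / (1 + (-0.760)·0.625) = -0.1350/0.5250 = -0.2571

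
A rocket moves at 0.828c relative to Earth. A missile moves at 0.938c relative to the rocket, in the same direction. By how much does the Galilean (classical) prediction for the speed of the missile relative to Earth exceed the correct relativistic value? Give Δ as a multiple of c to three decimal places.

Δ = 0.772c

Galilean: u_cl = 0.938 + 0.828 = 1.7660.
Relativistic: u_rel = (0.938 + 0.828) / (1 + 0.938·0.828) = 1.7660/1.7767 = 0.9940.
Δ = 1.7660 − 0.9940 = 0.7720.
(The classical prediction exceeds c; the relativistic result does not.)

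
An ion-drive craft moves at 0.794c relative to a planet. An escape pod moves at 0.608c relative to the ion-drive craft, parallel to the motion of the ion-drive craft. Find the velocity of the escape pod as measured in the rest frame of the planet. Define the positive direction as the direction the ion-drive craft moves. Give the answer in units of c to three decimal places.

With v = 0.794 and u' = 0.608 (in units of c),
u = (u' + v)/(1 + u'v/c²):
u = (0.608 + 0.794) / (1 + 0.608·0.794) = 1.4020/1.4828 = 0.9455

0.946c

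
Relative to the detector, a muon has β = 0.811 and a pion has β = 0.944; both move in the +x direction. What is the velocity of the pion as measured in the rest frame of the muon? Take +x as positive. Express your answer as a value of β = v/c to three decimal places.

β_A = 0.811, β_B = 0.944.
Transform to A's frame with the inverse velocity-addition law: u' = (u − v)/(1 − uv/c²), taking u = β_B and v = β_A.
u' = (0.944 − 0.811) / (1 − (0.811)(0.944)) = 0.1330/0.2344 = 0.5674.

β = +0.567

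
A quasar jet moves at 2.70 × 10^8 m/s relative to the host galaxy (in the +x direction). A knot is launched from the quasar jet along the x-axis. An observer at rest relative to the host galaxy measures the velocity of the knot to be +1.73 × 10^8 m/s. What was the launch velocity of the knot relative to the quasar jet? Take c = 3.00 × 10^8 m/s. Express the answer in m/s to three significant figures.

-2.02 × 10^8 m/s

v = 0.900c, u = 0.577c.
Invert the composition law: u' = (u − v)/(1 − uv/c²).
u' = (0.577 − 0.900) / (1 − (0.577)(0.900)) = -0.3233/0.4810 = -0.6722.
u' = -0.6722 × 3.00 × 10^8 m/s.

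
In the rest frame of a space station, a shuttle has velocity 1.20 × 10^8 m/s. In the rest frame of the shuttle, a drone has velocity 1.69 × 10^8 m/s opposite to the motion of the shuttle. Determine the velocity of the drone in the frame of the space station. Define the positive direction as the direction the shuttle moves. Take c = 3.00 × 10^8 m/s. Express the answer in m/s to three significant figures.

-6.33 × 10^7 m/s

In units of c (dividing by 3.00 × 10^8 m/s): v = 0.400, u' = -0.563.
u = (u' + v)/(1 + u'v/c²):
u = (-0.563 + 0.400) / (1 + (-0.563)·0.400) = -0.1633/0.7747 = -0.2108
(Galilean addition would give -0.163c.)
Converting back: u = -0.2108 × 3.00 × 10^8 m/s.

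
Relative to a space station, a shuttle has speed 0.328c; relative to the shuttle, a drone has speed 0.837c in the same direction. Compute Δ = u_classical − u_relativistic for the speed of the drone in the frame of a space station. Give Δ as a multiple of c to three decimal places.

Δ = 0.251c

Galilean: u_cl = 0.837 + 0.328 = 1.1650.
Relativistic: u_rel = (0.837 + 0.328) / (1 + 0.837·0.328) = 1.1650/1.2745 = 0.9141.
Δ = 1.1650 − 0.9141 = 0.2509.
(The classical prediction exceeds c; the relativistic result does not.)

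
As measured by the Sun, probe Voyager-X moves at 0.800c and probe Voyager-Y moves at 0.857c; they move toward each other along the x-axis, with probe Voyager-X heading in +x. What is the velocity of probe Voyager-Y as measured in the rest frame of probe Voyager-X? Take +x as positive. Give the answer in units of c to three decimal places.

β_A = 0.800, β_B = -0.857.
Transform to A's frame with the inverse velocity-addition law: u' = (u − v)/(1 − uv/c²), taking u = β_B and v = β_A.
u' = (-0.857 − 0.800) / (1 − (0.800)(-0.857)) = -1.6570/1.6856 = -0.9830.

-0.983c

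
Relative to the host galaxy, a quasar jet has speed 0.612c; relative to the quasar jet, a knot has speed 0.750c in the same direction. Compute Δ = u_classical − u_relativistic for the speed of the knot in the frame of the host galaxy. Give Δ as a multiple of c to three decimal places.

Δ = 0.428c

Galilean: u_cl = 0.750 + 0.612 = 1.3620.
Relativistic: u_rel = (0.750 + 0.612) / (1 + 0.750·0.612) = 1.3620/1.4590 = 0.9335.
Δ = 1.3620 − 0.9335 = 0.4285.
(The classical prediction exceeds c; the relativistic result does not.)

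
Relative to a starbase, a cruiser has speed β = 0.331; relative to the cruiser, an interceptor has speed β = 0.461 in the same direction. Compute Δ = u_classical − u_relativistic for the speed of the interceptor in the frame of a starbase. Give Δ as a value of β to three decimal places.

Δ = 0.105

Galilean: u_cl = 0.461 + 0.331 = 0.7920.
Relativistic: u_rel = (0.461 + 0.331) / (1 + 0.461·0.331) = 0.7920/1.1526 = 0.6871.
Δ = 0.7920 − 0.6871 = 0.1049.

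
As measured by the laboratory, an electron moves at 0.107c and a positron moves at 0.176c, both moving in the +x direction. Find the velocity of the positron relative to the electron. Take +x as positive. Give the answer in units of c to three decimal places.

+0.070c

β_A = 0.107, β_B = 0.176.
Transform to A's frame with the inverse velocity-addition law: u' = (u − v)/(1 − uv/c²), taking u = β_B and v = β_A.
u' = (0.176 − 0.107) / (1 − (0.107)(0.176)) = 0.0690/0.9812 = 0.0703.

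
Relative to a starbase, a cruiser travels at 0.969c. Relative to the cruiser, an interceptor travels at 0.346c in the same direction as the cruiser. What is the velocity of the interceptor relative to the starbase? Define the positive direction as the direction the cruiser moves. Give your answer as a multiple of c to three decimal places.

With v = 0.969 and u' = 0.346 (in units of c),
u = (u' + v)/(1 + u'v/c²):
u = (0.346 + 0.969) / (1 + 0.346·0.969) = 1.3150/1.3353 = 0.9848

0.985c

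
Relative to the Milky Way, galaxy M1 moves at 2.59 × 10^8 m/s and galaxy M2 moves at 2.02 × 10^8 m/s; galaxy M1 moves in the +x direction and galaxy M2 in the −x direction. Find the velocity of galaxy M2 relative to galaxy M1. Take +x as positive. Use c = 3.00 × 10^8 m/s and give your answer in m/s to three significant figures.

β_A = 0.863, β_B = -0.673 (dividing each by c = 3.00 × 10^8 m/s).
Transform to A's frame with the inverse velocity-addition law: u' = (u − v)/(1 − uv/c²), taking u = β_B and v = β_A.
u' = (-0.673 − 0.863) / (1 − (0.863)(-0.673)) = -1.5367/1.5813 = -0.9718.
u' = -0.9718 × 3.00 × 10^8 m/s.

-2.92 × 10^8 m/s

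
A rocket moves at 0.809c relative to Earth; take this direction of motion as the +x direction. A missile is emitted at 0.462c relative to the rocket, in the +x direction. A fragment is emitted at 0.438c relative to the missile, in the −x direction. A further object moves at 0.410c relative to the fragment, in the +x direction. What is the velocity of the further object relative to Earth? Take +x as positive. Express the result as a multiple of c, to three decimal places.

+0.920c

Apply u = (u' + v)/(1 + u'v/c²) successively, working outward toward Earth.
Start: velocity of the rocket relative to Earth = 0.8090c.
Compose with the missile (u' = 0.462 in the rocket frame): u_1 = (0.462 + 0.809) / (1 + 0.462·0.809) = 1.2710/1.3738 = 0.9252.
Compose with the fragment (u' = -0.438 in the missile frame): u_2 = (-0.438 + 0.925) / (1 + (-0.438)·0.925) = 0.4872/0.5948 = 0.8191.
Compose with the further object (u' = 0.410 in the fragment frame): u_3 = (0.410 + 0.819) / (1 + 0.410·0.819) = 1.2291/1.3359 = 0.9201.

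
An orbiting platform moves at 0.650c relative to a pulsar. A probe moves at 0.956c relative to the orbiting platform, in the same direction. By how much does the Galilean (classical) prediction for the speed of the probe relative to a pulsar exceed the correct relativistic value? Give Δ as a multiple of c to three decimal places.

Galilean: u_cl = 0.956 + 0.650 = 1.6060.
Relativistic: u_rel = (0.956 + 0.650) / (1 + 0.956·0.650) = 1.6060/1.6214 = 0.9905.
Δ = 1.6060 − 0.9905 = 0.6155.
(The classical prediction exceeds c; the relativistic result does not.)

Δ = 0.615c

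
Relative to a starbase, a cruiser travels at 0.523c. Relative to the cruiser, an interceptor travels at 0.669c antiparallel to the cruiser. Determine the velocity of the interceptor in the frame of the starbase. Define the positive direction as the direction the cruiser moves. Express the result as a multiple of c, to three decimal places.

-0.225c

With v = 0.523 and u' = -0.669 (in units of c),
u = (u' + v)/(1 + u'v/c²):
u = (-0.669 + 0.523) / (1 + (-0.669)·0.523) = -0.1460/0.6501 = -0.2246
(Galilean addition would give -0.146c.)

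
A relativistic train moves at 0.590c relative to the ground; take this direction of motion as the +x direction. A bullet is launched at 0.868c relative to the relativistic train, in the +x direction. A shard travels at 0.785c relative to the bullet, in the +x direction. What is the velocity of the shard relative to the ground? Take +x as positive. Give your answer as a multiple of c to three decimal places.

Apply u = (u' + v)/(1 + u'v/c²) successively, working outward toward the ground.
Start: velocity of the relativistic train relative to the ground = 0.5900c.
Compose with the bullet (u' = 0.868 in the relativistic train frame): u_1 = (0.868 + 0.590) / (1 + 0.868·0.590) = 1.4580/1.5121 = 0.9642.
Compose with the shard (u' = 0.785 in the bullet frame): u_2 = (0.785 + 0.964) / (1 + 0.785·0.964) = 1.7492/1.7569 = 0.9956.

0.996c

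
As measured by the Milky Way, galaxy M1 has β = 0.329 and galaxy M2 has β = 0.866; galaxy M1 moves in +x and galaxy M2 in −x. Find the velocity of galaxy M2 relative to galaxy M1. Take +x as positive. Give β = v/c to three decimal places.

β_A = 0.329, β_B = -0.866.
Transform to A's frame with the inverse velocity-addition law: u' = (u − v)/(1 − uv/c²), taking u = β_B and v = β_A.
u' = (-0.866 − 0.329) / (1 − (0.329)(-0.866)) = -1.1950/1.2849 = -0.9300.

β = -0.930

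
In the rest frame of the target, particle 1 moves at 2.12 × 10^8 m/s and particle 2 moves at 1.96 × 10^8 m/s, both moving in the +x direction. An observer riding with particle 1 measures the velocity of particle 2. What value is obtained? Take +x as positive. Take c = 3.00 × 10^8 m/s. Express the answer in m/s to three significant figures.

-2.97 × 10^7 m/s

β_A = 0.707, β_B = 0.653 (dividing each by c = 3.00 × 10^8 m/s).
Transform to A's frame with the inverse velocity-addition law: u' = (u − v)/(1 − uv/c²), taking u = β_B and v = β_A.
u' = (0.653 − 0.707) / (1 − (0.707)(0.653)) = -0.0533/0.5383 = -0.0991.
u' = -0.0991 × 3.00 × 10^8 m/s.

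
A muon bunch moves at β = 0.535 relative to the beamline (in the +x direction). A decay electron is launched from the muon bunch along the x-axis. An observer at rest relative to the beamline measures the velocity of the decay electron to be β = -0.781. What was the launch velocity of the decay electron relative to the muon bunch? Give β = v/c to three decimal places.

Invert the composition law: u' = (u − v)/(1 − uv/c²).
u' = (-0.781 − 0.535) / (1 − (-0.781)(0.535)) = -1.3160/1.4178 = -0.9282.

β = -0.928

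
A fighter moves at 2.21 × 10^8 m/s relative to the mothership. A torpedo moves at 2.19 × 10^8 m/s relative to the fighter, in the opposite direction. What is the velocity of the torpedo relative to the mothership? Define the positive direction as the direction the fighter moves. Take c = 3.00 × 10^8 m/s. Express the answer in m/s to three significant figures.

+4.33 × 10^6 m/s

In units of c (dividing by 3.00 × 10^8 m/s): v = 0.737, u' = -0.730.
u = (u' + v)/(1 + u'v/c²):
u = (-0.730 + 0.737) / (1 + (-0.730)·0.737) = 0.0067/0.4622 = 0.0144
Converting back: u = 0.0144 × 3.00 × 10^8 m/s.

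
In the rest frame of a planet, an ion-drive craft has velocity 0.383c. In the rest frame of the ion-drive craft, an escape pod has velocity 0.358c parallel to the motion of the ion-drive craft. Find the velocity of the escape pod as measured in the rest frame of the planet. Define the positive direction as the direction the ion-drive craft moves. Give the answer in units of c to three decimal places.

With v = 0.383 and u' = 0.358 (in units of c),
u = (u' + v)/(1 + u'v/c²):
u = (0.358 + 0.383) / (1 + 0.358·0.383) = 0.7410/1.1371 = 0.6516
(Galilean addition would give +0.741c.)

0.652c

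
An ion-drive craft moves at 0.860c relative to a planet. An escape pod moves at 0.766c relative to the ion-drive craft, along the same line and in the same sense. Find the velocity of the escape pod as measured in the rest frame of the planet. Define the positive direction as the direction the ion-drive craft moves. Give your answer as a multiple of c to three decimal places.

0.980c

With v = 0.860 and u' = 0.766 (in units of c),
u = (u' + v)/(1 + u'v/c²):
u = (0.766 + 0.860) / (1 + 0.766·0.860) = 1.6260/1.6588 = 0.9803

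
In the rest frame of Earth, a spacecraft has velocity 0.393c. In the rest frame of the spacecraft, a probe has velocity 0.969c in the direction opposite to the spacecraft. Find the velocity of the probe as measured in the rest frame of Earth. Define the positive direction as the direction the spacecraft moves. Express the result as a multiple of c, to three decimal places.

With v = 0.393 and u' = -0.969 (in units of c),
u = (u' + v)/(1 + u'v/c²):
u = (-0.969 + 0.393) / (1 + (-0.969)·0.393) = -0.5760/0.6192 = -0.9303
(Galilean addition would give -0.576c.)

-0.930c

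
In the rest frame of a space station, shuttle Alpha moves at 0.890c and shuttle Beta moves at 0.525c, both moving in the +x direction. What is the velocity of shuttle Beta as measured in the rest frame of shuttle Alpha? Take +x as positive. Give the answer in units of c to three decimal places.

β_A = 0.890, β_B = 0.525.
Transform to A's frame with the inverse velocity-addition law: u' = (u − v)/(1 − uv/c²), taking u = β_B and v = β_A.
u' = (0.525 − 0.890) / (1 − (0.890)(0.525)) = -0.3650/0.5327 = -0.6851.

-0.685c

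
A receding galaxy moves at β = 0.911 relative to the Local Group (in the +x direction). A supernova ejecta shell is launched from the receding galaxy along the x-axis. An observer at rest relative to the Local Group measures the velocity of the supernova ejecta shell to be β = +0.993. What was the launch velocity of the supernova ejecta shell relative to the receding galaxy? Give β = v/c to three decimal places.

Invert the composition law: u' = (u − v)/(1 − uv/c²).
u' = (0.993 − 0.911) / (1 − (0.993)(0.911)) = 0.0820/0.0954 = 0.8597.

β = +0.860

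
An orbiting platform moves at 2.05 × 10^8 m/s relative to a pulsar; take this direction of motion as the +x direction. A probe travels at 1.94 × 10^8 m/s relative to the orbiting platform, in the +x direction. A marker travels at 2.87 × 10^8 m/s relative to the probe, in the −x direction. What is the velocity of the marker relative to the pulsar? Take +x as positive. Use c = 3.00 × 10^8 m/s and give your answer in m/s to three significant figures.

-8.74 × 10^7 m/s

Apply u = (u' + v)/(1 + u'v/c²) successively, working outward toward the pulsar.
(Dividing each given speed by c = 3.00 × 10^8 m/s to work in units of c.)
Start: velocity of the orbiting platform relative to the pulsar = 0.6833c.
Compose with the probe (u' = 0.647 in the orbiting platform frame): u_1 = (0.647 + 0.683) / (1 + 0.647·0.683) = 1.3300/1.4419 = 0.9224.
Compose with the marker (u' = -0.957 in the probe frame): u_2 = (-0.957 + 0.922) / (1 + (-0.957)·0.922) = -0.0343/0.1176 = -0.2914.
So u = -0.2914 × 3.00 × 10^8 m/s.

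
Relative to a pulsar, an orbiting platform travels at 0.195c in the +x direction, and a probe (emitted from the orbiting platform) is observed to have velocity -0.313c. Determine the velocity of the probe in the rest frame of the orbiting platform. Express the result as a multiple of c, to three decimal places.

Invert the composition law: u' = (u − v)/(1 − uv/c²).
u' = (-0.313 − 0.195) / (1 − (-0.313)(0.195)) = -0.5080/1.0610 = -0.4788.

-0.479c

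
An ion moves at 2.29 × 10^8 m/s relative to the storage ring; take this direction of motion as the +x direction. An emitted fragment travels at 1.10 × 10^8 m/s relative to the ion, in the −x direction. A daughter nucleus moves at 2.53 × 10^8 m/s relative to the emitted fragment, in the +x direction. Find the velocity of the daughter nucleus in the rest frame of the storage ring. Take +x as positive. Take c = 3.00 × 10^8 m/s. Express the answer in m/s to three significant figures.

Apply u = (u' + v)/(1 + u'v/c²) successively, working outward toward the storage ring.
(Dividing each given speed by c = 3.00 × 10^8 m/s to work in units of c.)
Start: velocity of the ion relative to the storage ring = 0.7633c.
Compose with the emitted fragment (u' = -0.367 in the ion frame): u_1 = (-0.367 + 0.763) / (1 + (-0.367)·0.763) = 0.3967/0.7201 = 0.5508.
Compose with the daughter nucleus (u' = 0.843 in the emitted fragment frame): u_2 = (0.843 + 0.551) / (1 + 0.843·0.551) = 1.3942/1.4645 = 0.9520.
So u = 0.9520 × 3.00 × 10^8 m/s.

+2.86 × 10^8 m/s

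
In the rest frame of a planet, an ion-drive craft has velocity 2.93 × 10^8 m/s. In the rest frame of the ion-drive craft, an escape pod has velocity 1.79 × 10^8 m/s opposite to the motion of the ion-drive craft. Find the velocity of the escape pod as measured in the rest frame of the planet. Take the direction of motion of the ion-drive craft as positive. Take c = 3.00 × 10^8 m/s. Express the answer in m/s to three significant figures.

In units of c (dividing by 3.00 × 10^8 m/s): v = 0.977, u' = -0.597.
u = (u' + v)/(1 + u'v/c²):
u = (-0.597 + 0.977) / (1 + (-0.597)·0.977) = 0.3800/0.4173 = 0.9107
Converting back: u = 0.9107 × 3.00 × 10^8 m/s.

+2.73 × 10^8 m/s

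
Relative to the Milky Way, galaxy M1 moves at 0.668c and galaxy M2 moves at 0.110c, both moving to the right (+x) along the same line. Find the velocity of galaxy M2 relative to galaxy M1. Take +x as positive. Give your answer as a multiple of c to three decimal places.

β_A = 0.668, β_B = 0.110.
Transform to A's frame with the inverse velocity-addition law: u' = (u − v)/(1 − uv/c²), taking u = β_B and v = β_A.
u' = (0.110 − 0.668) / (1 − (0.668)(0.110)) = -0.5580/0.9265 = -0.6023.

-0.602c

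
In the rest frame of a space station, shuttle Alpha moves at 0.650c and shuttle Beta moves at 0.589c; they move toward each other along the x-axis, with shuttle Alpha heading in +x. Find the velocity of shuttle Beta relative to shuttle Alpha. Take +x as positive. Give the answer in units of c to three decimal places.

β_A = 0.650, β_B = -0.589.
Transform to A's frame with the inverse velocity-addition law: u' = (u − v)/(1 − uv/c²), taking u = β_B and v = β_A.
u' = (-0.589 − 0.650) / (1 − (0.650)(-0.589)) = -1.2390/1.3828 = -0.8960.

-0.896c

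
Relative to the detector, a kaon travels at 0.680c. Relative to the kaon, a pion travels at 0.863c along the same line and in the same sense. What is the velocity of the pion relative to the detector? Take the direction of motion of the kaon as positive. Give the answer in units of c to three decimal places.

With v = 0.680 and u' = 0.863 (in units of c),
u = (u' + v)/(1 + u'v/c²):
u = (0.863 + 0.680) / (1 + 0.863·0.680) = 1.5430/1.5868 = 0.9724

0.972c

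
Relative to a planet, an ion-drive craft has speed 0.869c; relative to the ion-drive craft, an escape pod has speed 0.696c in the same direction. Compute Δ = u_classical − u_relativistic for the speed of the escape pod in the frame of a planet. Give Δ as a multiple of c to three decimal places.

Galilean: u_cl = 0.696 + 0.869 = 1.5650.
Relativistic: u_rel = (0.696 + 0.869) / (1 + 0.696·0.869) = 1.5650/1.6048 = 0.9752.
Δ = 1.5650 − 0.9752 = 0.5898.
(The classical prediction exceeds c; the relativistic result does not.)

Δ = 0.590c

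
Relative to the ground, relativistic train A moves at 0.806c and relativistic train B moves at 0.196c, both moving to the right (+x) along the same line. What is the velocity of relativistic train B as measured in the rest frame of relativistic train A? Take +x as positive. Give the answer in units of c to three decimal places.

-0.724c

β_A = 0.806, β_B = 0.196.
Transform to A's frame with the inverse velocity-addition law: u' = (u − v)/(1 − uv/c²), taking u = β_B and v = β_A.
u' = (0.196 − 0.806) / (1 − (0.806)(0.196)) = -0.6100/0.8420 = -0.7244.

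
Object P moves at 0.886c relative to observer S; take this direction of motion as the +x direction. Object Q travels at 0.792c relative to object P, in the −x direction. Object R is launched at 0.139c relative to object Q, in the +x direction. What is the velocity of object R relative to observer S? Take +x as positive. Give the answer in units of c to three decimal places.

+0.435c

Apply u = (u' + v)/(1 + u'v/c²) successively, working outward toward observer S.
Start: velocity of object P relative to observer S = 0.8860c.
Compose with object Q (u' = -0.792 in object P frame): u_1 = (-0.792 + 0.886) / (1 + (-0.792)·0.886) = 0.0940/0.2983 = 0.3151.
Compose with object R (u' = 0.139 in object Q frame): u_2 = (0.139 + 0.315) / (1 + 0.139·0.315) = 0.4541/1.0438 = 0.4351.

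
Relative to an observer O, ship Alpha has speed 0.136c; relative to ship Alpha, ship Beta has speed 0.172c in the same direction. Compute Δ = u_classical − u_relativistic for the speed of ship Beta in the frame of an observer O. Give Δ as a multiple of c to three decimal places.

Galilean: u_cl = 0.172 + 0.136 = 0.3080.
Relativistic: u_rel = (0.172 + 0.136) / (1 + 0.172·0.136) = 0.3080/1.0234 = 0.3010.
Δ = 0.3080 − 0.3010 = 0.0070.

Δ = 0.007c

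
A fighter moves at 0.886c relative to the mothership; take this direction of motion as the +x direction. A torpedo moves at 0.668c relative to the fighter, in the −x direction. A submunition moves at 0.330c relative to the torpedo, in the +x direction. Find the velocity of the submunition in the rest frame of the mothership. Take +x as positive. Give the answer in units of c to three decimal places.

Apply u = (u' + v)/(1 + u'v/c²) successively, working outward toward the mothership.
Start: velocity of the fighter relative to the mothership = 0.8860c.
Compose with the torpedo (u' = -0.668 in the fighter frame): u_1 = (-0.668 + 0.886) / (1 + (-0.668)·0.886) = 0.2180/0.4082 = 0.5341.
Compose with the submunition (u' = 0.330 in the torpedo frame): u_2 = (0.330 + 0.534) / (1 + 0.330·0.534) = 0.8641/1.1763 = 0.7346.

+0.735c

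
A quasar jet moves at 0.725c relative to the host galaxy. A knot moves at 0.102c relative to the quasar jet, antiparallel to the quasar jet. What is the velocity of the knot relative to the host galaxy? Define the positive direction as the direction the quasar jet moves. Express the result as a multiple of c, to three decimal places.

+0.673c

With v = 0.725 and u' = -0.102 (in units of c),
u = (u' + v)/(1 + u'v/c²):
u = (-0.102 + 0.725) / (1 + (-0.102)·0.725) = 0.6230/0.9261 = 0.6727
(Galilean addition would give +0.623c.)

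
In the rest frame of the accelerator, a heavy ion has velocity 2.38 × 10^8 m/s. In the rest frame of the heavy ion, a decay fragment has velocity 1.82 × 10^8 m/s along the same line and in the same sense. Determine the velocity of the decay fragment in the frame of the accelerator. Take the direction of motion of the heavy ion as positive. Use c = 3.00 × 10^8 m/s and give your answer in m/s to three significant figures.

In units of c (dividing by 3.00 × 10^8 m/s): v = 0.793, u' = 0.607.
u = (u' + v)/(1 + u'v/c²):
u = (0.607 + 0.793) / (1 + 0.607·0.793) = 1.4000/1.4813 = 0.9451
Converting back: u = 0.9451 × 3.00 × 10^8 m/s.

2.84 × 10^8 m/s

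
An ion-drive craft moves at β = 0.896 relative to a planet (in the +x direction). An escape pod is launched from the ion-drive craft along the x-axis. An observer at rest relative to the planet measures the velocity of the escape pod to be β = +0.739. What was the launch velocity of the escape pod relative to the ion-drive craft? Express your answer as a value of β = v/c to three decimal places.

Invert the composition law: u' = (u − v)/(1 − uv/c²).
u' = (0.739 − 0.896) / (1 − (0.739)(0.896)) = -0.1570/0.3379 = -0.4647.

β = -0.465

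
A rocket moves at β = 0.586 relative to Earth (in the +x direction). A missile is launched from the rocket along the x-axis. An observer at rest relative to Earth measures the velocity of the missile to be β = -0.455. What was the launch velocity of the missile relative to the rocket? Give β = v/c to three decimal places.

β = -0.822

Invert the composition law: u' = (u − v)/(1 − uv/c²).
u' = (-0.455 − 0.586) / (1 − (-0.455)(0.586)) = -1.0410/1.2666 = -0.8219.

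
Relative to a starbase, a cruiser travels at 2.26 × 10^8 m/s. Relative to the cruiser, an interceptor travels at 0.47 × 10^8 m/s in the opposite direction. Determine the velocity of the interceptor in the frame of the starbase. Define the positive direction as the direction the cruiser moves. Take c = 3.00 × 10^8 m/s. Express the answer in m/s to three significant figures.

In units of c (dividing by 3.00 × 10^8 m/s): v = 0.753, u' = -0.157.
u = (u' + v)/(1 + u'v/c²):
u = (-0.157 + 0.753) / (1 + (-0.157)·0.753) = 0.5967/0.8820 = 0.6765
(Galilean addition would give +0.597c.)
Converting back: u = 0.6765 × 3.00 × 10^8 m/s.

+2.03 × 10^8 m/s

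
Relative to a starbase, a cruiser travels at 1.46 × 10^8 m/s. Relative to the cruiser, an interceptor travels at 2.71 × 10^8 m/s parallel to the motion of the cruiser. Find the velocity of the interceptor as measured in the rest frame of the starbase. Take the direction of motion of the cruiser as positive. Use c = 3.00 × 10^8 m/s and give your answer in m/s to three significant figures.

In units of c (dividing by 3.00 × 10^8 m/s): v = 0.487, u' = 0.903.
u = (u' + v)/(1 + u'v/c²):
u = (0.903 + 0.487) / (1 + 0.903·0.487) = 1.3900/1.4396 = 0.9655
Converting back: u = 0.9655 × 3.00 × 10^8 m/s.

2.90 × 10^8 m/s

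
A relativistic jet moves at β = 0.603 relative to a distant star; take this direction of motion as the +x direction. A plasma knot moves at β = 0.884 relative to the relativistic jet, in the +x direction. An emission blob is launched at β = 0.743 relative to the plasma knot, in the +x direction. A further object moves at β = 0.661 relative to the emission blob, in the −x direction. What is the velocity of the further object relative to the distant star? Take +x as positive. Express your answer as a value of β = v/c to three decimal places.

Apply u = (u' + v)/(1 + u'v/c²) successively, working outward toward the distant star.
Start: velocity of the relativistic jet relative to the distant star = 0.6030c.
Compose with the plasma knot (u' = 0.884 in the relativistic jet frame): u_1 = (0.884 + 0.603) / (1 + 0.884·0.603) = 1.4870/1.5331 = 0.9700.
Compose with the emission blob (u' = 0.743 in the plasma knot frame): u_2 = (0.743 + 0.970) / (1 + 0.743·0.970) = 1.7130/1.7207 = 0.9955.
Compose with the further object (u' = -0.661 in the emission blob frame): u_3 = (-0.661 + 0.996) / (1 + (-0.661)·0.996) = 0.3345/0.3420 = 0.9782.

β = +0.978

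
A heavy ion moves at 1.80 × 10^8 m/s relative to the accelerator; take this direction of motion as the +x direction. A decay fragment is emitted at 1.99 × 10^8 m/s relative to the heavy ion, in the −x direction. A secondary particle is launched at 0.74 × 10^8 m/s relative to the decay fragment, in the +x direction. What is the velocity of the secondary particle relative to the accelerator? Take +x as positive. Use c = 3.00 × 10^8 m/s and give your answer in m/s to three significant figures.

+4.36 × 10^7 m/s

Apply u = (u' + v)/(1 + u'v/c²) successively, working outward toward the accelerator.
(Dividing each given speed by c = 3.00 × 10^8 m/s to work in units of c.)
Start: velocity of the heavy ion relative to the accelerator = 0.6000c.
Compose with the decay fragment (u' = -0.663 in the heavy ion frame): u_1 = (-0.663 + 0.600) / (1 + (-0.663)·0.600) = -0.0633/0.6020 = -0.1052.
Compose with the secondary particle (u' = 0.247 in the decay fragment frame): u_2 = (0.247 + (-0.105)) / (1 + 0.247·(-0.105)) = 0.1415/0.9740 = 0.1452.
So u = 0.1452 × 3.00 × 10^8 m/s.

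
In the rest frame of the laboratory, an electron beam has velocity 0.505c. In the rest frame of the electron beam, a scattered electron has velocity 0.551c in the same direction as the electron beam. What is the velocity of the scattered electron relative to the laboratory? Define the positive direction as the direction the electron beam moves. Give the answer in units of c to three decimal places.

With v = 0.505 and u' = 0.551 (in units of c),
u = (u' + v)/(1 + u'v/c²):
u = (0.551 + 0.505) / (1 + 0.551·0.505) = 1.0560/1.2783 = 0.8261
(Galilean addition would give +1.056c, exceeding c.)

0.826c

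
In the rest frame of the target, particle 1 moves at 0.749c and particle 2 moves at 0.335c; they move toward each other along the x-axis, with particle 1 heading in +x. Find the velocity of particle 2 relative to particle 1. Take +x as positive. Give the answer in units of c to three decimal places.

β_A = 0.749, β_B = -0.335.
Transform to A's frame with the inverse velocity-addition law: u' = (u − v)/(1 − uv/c²), taking u = β_B and v = β_A.
u' = (-0.335 − 0.749) / (1 − (0.749)(-0.335)) = -1.0840/1.2509 = -0.8666.

-0.867c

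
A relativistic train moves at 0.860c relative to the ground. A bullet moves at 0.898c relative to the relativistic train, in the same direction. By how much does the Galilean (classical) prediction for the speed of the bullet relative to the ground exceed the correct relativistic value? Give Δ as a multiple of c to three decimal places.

Galilean: u_cl = 0.898 + 0.860 = 1.7580.
Relativistic: u_rel = (0.898 + 0.860) / (1 + 0.898·0.860) = 1.7580/1.7723 = 0.9919.
Δ = 1.7580 − 0.9919 = 0.7661.
(The classical prediction exceeds c; the relativistic result does not.)

Δ = 0.766c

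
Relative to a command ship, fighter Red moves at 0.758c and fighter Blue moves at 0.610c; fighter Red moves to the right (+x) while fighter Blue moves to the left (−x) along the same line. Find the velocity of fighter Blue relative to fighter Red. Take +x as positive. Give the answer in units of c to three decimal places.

-0.935c

β_A = 0.758, β_B = -0.610.
Transform to A's frame with the inverse velocity-addition law: u' = (u − v)/(1 − uv/c²), taking u = β_B and v = β_A.
u' = (-0.610 − 0.758) / (1 − (0.758)(-0.610)) = -1.3680/1.4624 = -0.9355.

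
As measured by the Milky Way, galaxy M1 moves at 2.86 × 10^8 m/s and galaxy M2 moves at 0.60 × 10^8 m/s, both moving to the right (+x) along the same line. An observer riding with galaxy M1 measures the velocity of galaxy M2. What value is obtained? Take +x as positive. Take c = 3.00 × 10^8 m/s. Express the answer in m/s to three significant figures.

β_A = 0.953, β_B = 0.200 (dividing each by c = 3.00 × 10^8 m/s).
Transform to A's frame with the inverse velocity-addition law: u' = (u − v)/(1 − uv/c²), taking u = β_B and v = β_A.
u' = (0.200 − 0.953) / (1 − (0.953)(0.200)) = -0.7533/0.8093 = -0.9308.
u' = -0.9308 × 3.00 × 10^8 m/s.

-2.79 × 10^8 m/s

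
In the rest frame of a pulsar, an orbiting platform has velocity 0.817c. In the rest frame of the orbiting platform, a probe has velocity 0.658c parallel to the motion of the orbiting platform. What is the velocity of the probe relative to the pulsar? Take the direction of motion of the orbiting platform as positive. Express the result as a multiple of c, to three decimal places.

With v = 0.817 and u' = 0.658 (in units of c),
u = (u' + v)/(1 + u'v/c²):
u = (0.658 + 0.817) / (1 + 0.658·0.817) = 1.4750/1.5376 = 0.9593

0.959c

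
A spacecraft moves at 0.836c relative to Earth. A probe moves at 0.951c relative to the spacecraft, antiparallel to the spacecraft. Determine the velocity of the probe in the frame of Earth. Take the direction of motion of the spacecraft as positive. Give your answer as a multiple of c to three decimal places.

-0.561c

With v = 0.836 and u' = -0.951 (in units of c),
u = (u' + v)/(1 + u'v/c²):
u = (-0.951 + 0.836) / (1 + (-0.951)·0.836) = -0.1150/0.2050 = -0.5611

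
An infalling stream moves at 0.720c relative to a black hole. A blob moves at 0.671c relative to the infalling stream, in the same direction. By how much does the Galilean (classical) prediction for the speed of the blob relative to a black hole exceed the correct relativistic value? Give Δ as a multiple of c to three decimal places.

Δ = 0.453c

Galilean: u_cl = 0.671 + 0.720 = 1.3910.
Relativistic: u_rel = (0.671 + 0.720) / (1 + 0.671·0.720) = 1.3910/1.4831 = 0.9379.
Δ = 1.3910 − 0.9379 = 0.4531.
(The classical prediction exceeds c; the relativistic result does not.)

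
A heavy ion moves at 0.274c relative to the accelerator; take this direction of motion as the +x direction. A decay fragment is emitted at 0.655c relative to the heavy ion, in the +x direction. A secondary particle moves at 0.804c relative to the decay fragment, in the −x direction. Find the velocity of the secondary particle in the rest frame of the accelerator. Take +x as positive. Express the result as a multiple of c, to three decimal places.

Apply u = (u' + v)/(1 + u'v/c²) successively, working outward toward the accelerator.
Start: velocity of the heavy ion relative to the accelerator = 0.2740c.
Compose with the decay fragment (u' = 0.655 in the heavy ion frame): u_1 = (0.655 + 0.274) / (1 + 0.655·0.274) = 0.9290/1.1795 = 0.7876.
Compose with the secondary particle (u' = -0.804 in the decay fragment frame): u_2 = (-0.804 + 0.788) / (1 + (-0.804)·0.788) = -0.0164/0.3667 = -0.0446.

-0.045c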